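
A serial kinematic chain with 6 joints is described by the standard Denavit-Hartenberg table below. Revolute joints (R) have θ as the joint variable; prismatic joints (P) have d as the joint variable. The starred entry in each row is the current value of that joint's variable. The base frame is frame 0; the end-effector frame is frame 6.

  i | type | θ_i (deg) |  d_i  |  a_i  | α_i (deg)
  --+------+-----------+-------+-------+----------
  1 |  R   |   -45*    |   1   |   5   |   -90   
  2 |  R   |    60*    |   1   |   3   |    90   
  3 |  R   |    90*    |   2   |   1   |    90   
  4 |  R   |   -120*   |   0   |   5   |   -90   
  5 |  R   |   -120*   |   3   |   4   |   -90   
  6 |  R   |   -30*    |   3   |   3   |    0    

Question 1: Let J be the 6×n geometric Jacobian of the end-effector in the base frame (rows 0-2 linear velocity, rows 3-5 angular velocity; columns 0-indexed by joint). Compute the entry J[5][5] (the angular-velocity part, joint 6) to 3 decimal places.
-0.808

axis z_5 = (-0.5887,-0.0237,-0.8080); lever o_n−o_5 = (0.6369,0.2817,-4.1851)
cross product → J_v[:, 5] = (0.3267,-2.9783,-0.1507)
J_ω[:, 5] = z_5
entry J[5][5] = -0.8080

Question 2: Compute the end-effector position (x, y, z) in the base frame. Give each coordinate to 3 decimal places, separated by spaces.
7.364 -2.064 -9.832

after link 1: o_1 = (3.5355, -3.5355, 1.0000)
after link 2: o_2 = (5.3033, -3.8891, -1.5981)
after link 3: o_3 = (7.2352, -4.4067, -0.5981)
after link 4: o_4 = (2.8157, -3.5228, -2.7631)
after link 5: o_5 = (6.7268, -2.3455, -5.6471)
after link 6: o_6 = (7.3637, -2.0638, -9.8322)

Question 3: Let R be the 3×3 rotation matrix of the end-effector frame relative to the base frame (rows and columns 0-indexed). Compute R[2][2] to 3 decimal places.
-0.808

End-effector z-axis (col 2 of R) = (-0.5887,-0.0237,-0.8080)
R[2][2] = -0.8080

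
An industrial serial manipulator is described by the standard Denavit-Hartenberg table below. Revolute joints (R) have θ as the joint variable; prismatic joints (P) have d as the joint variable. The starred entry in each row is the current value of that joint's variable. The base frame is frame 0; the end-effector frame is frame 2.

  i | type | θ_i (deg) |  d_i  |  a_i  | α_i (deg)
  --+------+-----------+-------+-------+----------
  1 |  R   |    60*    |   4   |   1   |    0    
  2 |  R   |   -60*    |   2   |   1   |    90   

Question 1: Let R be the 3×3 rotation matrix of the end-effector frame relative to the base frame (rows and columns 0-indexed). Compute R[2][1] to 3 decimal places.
End-effector y-axis (col 1 of R) = (0.0000,0.0000,1.0000)
R[2][1] = 1.0000

1.000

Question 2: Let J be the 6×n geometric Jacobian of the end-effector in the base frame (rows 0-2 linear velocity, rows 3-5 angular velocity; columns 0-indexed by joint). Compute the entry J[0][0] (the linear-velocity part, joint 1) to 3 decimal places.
-0.866

axis z_0 = ẑ; lever o_n−o_0 = (1.5000,0.8660,6.0000)
cross product → J_v[:, 0] = (-0.8660,1.5000,0.0000)
J_ω[:, 0] = z_0
entry J[0][0] = -0.8660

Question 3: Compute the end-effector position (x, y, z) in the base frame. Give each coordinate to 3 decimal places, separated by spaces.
1.500 0.866 6.000

after link 1: o_1 = (0.5000, 0.8660, 4.0000)
after link 2: o_2 = (1.5000, 0.8660, 6.0000)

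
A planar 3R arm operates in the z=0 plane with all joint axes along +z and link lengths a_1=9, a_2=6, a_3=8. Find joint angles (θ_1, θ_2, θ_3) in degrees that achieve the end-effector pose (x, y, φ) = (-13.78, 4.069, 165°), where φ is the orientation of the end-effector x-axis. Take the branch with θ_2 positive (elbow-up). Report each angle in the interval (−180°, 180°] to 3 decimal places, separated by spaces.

120.001 135.004 -90.005

wrist centre = target − a_3·(cos φ, sin φ) = (-6.0526, 1.9984)
cos θ_2 = (40.6277−9²−6²)/(2·9·6) = -0.7072; θ_2 = 135.0036° (elbow-up)
β = atan2(1.9984,-6.0526) = 161.7278°; ψ = atan2(4.2424,4.7571) = 41.7266°
θ_1 = β − ψ = 120.0012°
θ_3 = φ − θ_1 − θ_2 = -90.0048° (wrapped to (-180°,180°])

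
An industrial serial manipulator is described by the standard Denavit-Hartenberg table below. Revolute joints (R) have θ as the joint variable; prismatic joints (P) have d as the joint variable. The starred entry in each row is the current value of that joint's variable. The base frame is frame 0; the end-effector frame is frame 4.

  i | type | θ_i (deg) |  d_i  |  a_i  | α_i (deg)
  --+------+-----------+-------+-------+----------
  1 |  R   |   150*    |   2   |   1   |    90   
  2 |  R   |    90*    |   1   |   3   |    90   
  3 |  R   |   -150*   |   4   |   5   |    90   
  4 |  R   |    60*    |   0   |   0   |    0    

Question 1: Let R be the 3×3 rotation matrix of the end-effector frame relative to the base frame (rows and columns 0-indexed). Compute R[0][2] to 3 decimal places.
End-effector z-axis (col 2 of R) = (0.4330,0.7500,-0.5000)
R[0][2] = 0.4330

0.433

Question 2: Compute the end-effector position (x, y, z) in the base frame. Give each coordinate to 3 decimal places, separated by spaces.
-5.080 1.201 0.670

after link 1: o_1 = (-0.8660, 0.5000, 2.0000)
after link 2: o_2 = (-0.3660, 1.3660, 5.0000)
after link 3: o_3 = (-5.0801, 1.2010, 0.6699)
after link 4: o_4 = (-5.0801, 1.2010, 0.6699)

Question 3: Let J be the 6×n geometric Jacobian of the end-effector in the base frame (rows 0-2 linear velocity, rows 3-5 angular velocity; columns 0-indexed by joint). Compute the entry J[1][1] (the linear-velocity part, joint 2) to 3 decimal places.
0.665

axis z_1 = (0.5000,0.8660,0.0000); lever o_n−o_1 = (-4.2141,0.7010,-1.3301)
cross product → J_v[:, 1] = (-1.1519,0.6651,4.0000)
J_ω[:, 1] = z_1
entry J[1][1] = 0.6651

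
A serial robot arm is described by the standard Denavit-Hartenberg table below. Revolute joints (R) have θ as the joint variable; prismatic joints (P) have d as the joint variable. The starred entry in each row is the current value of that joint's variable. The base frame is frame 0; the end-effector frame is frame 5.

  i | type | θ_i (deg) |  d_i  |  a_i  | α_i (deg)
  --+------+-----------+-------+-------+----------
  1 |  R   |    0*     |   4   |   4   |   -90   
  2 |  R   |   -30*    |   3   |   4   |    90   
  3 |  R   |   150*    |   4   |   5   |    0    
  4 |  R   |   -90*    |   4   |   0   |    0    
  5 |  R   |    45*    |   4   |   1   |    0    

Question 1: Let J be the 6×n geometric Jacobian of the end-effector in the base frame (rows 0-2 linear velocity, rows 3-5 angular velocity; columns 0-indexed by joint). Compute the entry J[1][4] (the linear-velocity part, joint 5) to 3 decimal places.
-0.259

axis z_4 = (-0.5000,0.0000,0.8660); lever o_n−o_4 = (-2.2241,0.9659,3.3347)
cross product → J_v[:, 4] = (-0.8365,-0.2588,-0.4830)
J_ω[:, 4] = z_4
entry J[1][4] = -0.2588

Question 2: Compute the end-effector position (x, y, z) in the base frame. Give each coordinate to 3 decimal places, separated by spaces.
-2.510 6.466 14.098

after link 1: o_1 = (4.0000, 0.0000, 4.0000)
after link 2: o_2 = (7.4641, 3.0000, 6.0000)
after link 3: o_3 = (1.7141, 5.5000, 7.2990)
after link 4: o_4 = (-0.2859, 5.5000, 10.7631)
after link 5: o_5 = (-2.5100, 6.4659, 14.0978)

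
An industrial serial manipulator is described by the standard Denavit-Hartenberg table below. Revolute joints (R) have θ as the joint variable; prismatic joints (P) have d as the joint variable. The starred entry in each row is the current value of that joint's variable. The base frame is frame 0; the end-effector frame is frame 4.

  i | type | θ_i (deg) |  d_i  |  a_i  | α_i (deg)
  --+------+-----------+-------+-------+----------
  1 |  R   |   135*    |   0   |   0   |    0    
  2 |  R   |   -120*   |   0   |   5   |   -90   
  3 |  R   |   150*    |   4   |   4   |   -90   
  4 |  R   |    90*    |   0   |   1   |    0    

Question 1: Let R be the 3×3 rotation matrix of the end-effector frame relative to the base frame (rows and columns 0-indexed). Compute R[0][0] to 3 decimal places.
0.259

End-effector x-axis (col 0 of R) = (0.2588,-0.9659,-0.0000)
R[0][0] = 0.2588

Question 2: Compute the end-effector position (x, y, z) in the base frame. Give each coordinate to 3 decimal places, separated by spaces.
after link 1: o_1 = (0.0000, 0.0000, 0.0000)
after link 2: o_2 = (4.8296, 1.2941, 0.0000)
after link 3: o_3 = (0.4483, 4.2612, -2.0000)
after link 4: o_4 = (0.7071, 3.2953, -2.0000)

0.707 3.295 -2.000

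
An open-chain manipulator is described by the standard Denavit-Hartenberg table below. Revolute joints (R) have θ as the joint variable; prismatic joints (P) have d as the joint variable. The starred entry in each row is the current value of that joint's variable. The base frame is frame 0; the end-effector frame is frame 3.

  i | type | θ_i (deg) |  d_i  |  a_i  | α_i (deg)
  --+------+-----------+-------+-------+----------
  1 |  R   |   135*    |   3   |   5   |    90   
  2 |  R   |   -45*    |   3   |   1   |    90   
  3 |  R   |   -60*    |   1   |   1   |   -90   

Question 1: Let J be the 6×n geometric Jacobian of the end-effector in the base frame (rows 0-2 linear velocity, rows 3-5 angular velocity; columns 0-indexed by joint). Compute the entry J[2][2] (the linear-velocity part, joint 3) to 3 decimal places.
-0.612

axis z_2 = (0.5000,-0.5000,-0.7071); lever o_n−o_2 = (-0.3624,-0.8624,-1.0607)
cross product → J_v[:, 2] = (-0.0795,0.7866,-0.6124)
J_ω[:, 2] = z_2
entry J[2][2] = -0.6124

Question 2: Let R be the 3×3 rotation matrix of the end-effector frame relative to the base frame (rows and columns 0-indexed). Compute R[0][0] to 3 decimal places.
End-effector x-axis (col 0 of R) = (-0.8624,-0.3624,-0.3536)
R[0][0] = -0.8624

-0.862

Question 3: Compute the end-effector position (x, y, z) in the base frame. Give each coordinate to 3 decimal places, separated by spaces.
after link 1: o_1 = (-3.5355, 3.5355, 3.0000)
after link 2: o_2 = (-1.9142, 6.1569, 2.2929)
after link 3: o_3 = (-2.2766, 5.2945, 1.2322)

-2.277 5.294 1.232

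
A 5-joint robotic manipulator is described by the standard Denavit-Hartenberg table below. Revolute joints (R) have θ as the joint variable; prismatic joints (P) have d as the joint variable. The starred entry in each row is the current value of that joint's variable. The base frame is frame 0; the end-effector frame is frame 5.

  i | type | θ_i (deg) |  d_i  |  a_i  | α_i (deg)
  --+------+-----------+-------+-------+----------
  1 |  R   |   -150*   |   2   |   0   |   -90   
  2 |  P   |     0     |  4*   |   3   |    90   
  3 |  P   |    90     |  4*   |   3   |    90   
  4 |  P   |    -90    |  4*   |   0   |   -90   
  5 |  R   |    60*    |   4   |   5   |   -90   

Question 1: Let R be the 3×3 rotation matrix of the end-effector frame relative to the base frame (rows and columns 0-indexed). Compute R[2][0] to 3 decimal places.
End-effector x-axis (col 0 of R) = (0.7500,0.4330,-0.5000)
R[2][0] = -0.5000

-0.500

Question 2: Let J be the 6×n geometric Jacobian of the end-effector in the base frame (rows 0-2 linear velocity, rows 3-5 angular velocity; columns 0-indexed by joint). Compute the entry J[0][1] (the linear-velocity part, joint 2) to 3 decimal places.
0.500

prismatic axis z_1 = (0.5000,-0.8660,0.0000)
J_v[:, 1] = z_1; J_ω[:, 1] = (0,0,0)
entry J[0][1] = 0.5000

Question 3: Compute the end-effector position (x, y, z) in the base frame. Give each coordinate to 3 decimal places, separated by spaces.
3.188 -10.861 3.500

after link 1: o_1 = (0.0000, 0.0000, 2.0000)
after link 2: o_2 = (-0.5981, -4.9641, 2.0000)
after link 3: o_3 = (0.9019, -7.5622, 6.0000)
after link 4: o_4 = (-2.5622, -9.5622, 6.0000)
after link 5: o_5 = (3.1878, -10.8612, 3.5000)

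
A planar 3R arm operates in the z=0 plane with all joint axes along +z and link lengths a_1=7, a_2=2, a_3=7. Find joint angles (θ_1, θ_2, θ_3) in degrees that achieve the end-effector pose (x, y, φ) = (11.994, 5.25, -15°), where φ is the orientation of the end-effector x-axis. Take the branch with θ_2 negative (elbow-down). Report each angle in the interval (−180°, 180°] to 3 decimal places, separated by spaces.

wrist centre = target − a_3·(cos φ, sin φ) = (5.2325, 7.0617)
cos θ_2 = (77.2473−7²−2²)/(2·7·2) = 0.8660; θ_2 = -30.0056° (elbow-down)
β = atan2(7.0617,5.2325) = 53.4627°; ψ = atan2(-1.0002,8.7320) = -6.5343°
θ_1 = β − ψ = 59.9970°
θ_3 = φ − θ_1 − θ_2 = -44.9914° (wrapped to (-180°,180°])

59.997 -30.006 -44.991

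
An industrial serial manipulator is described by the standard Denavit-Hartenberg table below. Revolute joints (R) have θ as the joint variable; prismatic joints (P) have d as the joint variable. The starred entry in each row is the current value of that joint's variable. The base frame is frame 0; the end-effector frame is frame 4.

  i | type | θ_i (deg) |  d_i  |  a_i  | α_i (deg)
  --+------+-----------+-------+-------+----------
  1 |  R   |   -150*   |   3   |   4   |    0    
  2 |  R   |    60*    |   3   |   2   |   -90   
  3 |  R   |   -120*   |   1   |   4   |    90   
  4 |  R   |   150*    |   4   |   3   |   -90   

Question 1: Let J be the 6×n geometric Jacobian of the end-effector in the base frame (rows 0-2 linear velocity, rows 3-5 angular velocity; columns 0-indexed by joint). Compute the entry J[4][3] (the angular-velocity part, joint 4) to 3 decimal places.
axis z_3 = (0.0000,0.8660,-0.5000); lever o_n−o_3 = (1.5000,2.1651,-4.2500)
cross product → J_v[:, 3] = (-2.5981,-0.7500,-1.2990)
J_ω[:, 3] = z_3
entry J[4][3] = 0.8660

0.866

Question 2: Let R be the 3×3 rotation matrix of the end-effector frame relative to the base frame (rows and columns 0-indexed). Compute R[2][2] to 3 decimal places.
End-effector z-axis (col 2 of R) = (-0.8660,-0.2500,-0.4330)
R[2][2] = -0.4330

-0.433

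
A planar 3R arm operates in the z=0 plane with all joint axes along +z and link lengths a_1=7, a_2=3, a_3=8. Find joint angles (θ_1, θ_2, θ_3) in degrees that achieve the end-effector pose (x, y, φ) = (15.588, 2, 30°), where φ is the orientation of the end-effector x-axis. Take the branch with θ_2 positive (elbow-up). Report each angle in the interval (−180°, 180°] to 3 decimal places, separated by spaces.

wrist centre = target − a_3·(cos φ, sin φ) = (8.6598, -2.0000)
cos θ_2 = (78.9921−7²−3²)/(2·7·3) = 0.4998; θ_2 = 60.0125° (elbow-up)
β = atan2(-2.0000,8.6598) = -13.0046°; ψ = atan2(2.5984,8.4994) = 16.9992°
θ_1 = β − ψ = -30.0037°
θ_3 = φ − θ_1 − θ_2 = -0.0087° (wrapped to (-180°,180°])

-30.004 60.012 -0.009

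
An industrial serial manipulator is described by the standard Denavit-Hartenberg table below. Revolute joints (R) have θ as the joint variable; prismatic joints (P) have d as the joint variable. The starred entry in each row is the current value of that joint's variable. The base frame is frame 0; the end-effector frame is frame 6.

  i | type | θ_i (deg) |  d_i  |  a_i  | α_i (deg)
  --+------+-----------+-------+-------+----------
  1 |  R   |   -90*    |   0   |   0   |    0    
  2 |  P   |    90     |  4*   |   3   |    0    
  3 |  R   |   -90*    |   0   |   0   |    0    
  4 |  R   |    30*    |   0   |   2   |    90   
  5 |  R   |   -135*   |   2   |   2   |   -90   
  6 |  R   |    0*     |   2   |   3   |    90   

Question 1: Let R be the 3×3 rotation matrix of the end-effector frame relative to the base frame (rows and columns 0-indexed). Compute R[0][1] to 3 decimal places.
0.354

End-effector y-axis (col 1 of R) = (0.3536,-0.6124,-0.7071)
R[0][1] = 0.3536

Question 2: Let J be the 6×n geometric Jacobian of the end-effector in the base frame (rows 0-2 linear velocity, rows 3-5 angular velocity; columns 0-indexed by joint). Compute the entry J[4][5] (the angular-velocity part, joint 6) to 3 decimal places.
-0.612

axis z_5 = (0.3536,-0.6124,-0.7071); lever o_n−o_5 = (-0.3536,0.6124,-3.5355)
cross product → J_v[:, 5] = (2.5981,1.5000,-0.0000)
J_ω[:, 5] = z_5
entry J[4][5] = -0.6124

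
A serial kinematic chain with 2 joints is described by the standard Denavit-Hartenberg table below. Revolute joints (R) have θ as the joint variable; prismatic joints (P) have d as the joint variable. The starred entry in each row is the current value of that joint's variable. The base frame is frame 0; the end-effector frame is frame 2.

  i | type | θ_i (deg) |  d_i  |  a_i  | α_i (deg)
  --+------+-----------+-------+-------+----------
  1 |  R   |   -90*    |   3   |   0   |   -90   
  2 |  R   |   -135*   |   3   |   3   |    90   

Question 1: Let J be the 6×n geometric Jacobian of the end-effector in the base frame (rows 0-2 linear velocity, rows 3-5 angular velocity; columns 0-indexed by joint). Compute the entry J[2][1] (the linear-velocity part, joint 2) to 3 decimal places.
2.121

axis z_1 = (1.0000,0.0000,0.0000); lever o_n−o_1 = (3.0000,2.1213,2.1213)
cross product → J_v[:, 1] = (0.0000,-2.1213,2.1213)
J_ω[:, 1] = z_1
entry J[2][1] = 2.1213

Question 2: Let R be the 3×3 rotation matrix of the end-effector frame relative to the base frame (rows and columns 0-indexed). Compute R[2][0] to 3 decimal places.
End-effector x-axis (col 0 of R) = (-0.0000,0.7071,0.7071)
R[2][0] = 0.7071

0.707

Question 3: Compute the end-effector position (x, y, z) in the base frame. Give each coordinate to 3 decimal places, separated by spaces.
after link 1: o_1 = (0.0000, 0.0000, 3.0000)
after link 2: o_2 = (3.0000, 2.1213, 5.1213)

3.000 2.121 5.121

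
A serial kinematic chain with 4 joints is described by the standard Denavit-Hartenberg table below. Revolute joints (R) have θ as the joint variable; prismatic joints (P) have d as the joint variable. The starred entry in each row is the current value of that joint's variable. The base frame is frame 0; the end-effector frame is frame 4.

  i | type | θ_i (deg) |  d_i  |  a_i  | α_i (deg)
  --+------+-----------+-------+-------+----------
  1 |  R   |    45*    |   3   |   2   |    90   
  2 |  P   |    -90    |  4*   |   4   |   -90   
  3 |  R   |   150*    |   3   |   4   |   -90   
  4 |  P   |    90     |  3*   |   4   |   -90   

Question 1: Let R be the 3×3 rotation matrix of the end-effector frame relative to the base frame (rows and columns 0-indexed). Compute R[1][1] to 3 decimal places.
End-effector y-axis (col 1 of R) = (-0.6124,0.6124,-0.5000)
R[1][1] = 0.6124

0.612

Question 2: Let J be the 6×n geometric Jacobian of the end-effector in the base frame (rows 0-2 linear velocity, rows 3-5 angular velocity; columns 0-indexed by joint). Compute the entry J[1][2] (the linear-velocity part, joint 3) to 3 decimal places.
-3.510

axis z_2 = (0.7071,0.7071,0.0000); lever o_n−o_2 = (-0.2842,-1.1300,4.9641)
cross product → J_v[:, 2] = (3.5101,-3.5101,-0.5981)
J_ω[:, 2] = z_2
entry J[1][2] = -3.5101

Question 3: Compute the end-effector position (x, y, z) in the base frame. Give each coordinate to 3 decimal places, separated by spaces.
after link 1: o_1 = (1.4142, 1.4142, 3.0000)
after link 2: o_2 = (4.2426, -1.4142, -1.0000)
after link 3: o_3 = (4.9497, 2.1213, 2.4641)
after link 4: o_4 = (3.9584, -2.5442, 3.9641)

3.958 -2.544 3.964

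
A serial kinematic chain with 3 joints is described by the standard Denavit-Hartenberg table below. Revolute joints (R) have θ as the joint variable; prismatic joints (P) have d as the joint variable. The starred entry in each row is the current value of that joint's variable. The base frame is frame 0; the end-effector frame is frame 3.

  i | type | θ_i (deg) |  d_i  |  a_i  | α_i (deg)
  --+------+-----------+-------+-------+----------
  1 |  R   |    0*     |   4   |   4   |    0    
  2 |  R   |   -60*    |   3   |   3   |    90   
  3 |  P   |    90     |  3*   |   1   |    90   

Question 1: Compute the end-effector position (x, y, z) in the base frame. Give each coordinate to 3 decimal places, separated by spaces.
2.902 -4.098 8.000

after link 1: o_1 = (4.0000, 0.0000, 4.0000)
after link 2: o_2 = (5.5000, -2.5981, 7.0000)
after link 3: o_3 = (2.9019, -4.0981, 8.0000)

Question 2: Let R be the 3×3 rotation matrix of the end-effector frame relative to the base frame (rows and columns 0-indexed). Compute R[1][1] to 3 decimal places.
-0.500

End-effector y-axis (col 1 of R) = (-0.8660,-0.5000,0.0000)
R[1][1] = -0.5000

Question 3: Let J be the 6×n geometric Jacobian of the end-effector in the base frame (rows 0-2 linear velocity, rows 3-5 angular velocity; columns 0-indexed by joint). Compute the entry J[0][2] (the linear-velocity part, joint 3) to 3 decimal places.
-0.866

prismatic axis z_2 = (-0.8660,-0.5000,0.0000)
J_v[:, 2] = z_2; J_ω[:, 2] = (0,0,0)
entry J[0][2] = -0.8660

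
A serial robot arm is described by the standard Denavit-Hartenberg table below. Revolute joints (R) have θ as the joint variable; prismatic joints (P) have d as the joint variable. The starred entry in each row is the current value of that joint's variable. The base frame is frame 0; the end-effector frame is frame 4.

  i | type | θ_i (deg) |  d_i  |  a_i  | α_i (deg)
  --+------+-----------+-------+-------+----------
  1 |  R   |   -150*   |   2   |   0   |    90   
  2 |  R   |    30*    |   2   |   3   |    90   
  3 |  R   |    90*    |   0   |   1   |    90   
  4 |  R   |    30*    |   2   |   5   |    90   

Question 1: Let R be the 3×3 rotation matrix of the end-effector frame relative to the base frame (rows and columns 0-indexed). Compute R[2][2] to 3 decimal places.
0.750

End-effector z-axis (col 2 of R) = (0.1250,0.6495,0.7500)
R[2][2] = 0.7500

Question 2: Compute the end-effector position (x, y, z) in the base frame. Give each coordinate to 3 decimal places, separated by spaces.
after link 1: o_1 = (0.0000, 0.0000, 2.0000)
after link 2: o_2 = (-3.2500, 0.4330, 3.5000)
after link 3: o_3 = (-3.7500, 1.2990, 3.5000)
after link 4: o_4 = (-8.4976, 3.5580, 2.3349)

-8.498 3.558 2.335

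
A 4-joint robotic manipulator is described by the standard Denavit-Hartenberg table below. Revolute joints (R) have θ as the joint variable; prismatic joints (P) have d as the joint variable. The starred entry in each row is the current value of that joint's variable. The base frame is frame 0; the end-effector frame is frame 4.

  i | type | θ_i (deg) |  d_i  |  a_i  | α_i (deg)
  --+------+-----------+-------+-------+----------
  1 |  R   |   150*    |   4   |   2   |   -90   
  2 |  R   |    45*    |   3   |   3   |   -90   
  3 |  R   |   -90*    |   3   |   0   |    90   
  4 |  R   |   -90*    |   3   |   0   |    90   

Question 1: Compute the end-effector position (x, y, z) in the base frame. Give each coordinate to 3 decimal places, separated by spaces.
-1.395 -2.659 1.879

after link 1: o_1 = (-1.7321, 1.0000, 4.0000)
after link 2: o_2 = (-5.0692, -0.5374, 1.8787)
after link 3: o_3 = (-3.2321, -1.5981, -0.2426)
after link 4: o_4 = (-1.3949, -2.6587, 1.8787)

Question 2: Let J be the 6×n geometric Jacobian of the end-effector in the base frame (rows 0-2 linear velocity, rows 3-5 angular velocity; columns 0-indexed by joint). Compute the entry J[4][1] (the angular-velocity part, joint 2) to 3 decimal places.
axis z_1 = (-0.5000,-0.8660,0.0000); lever o_n−o_1 = (0.3371,-3.6587,-2.1213)
cross product → J_v[:, 1] = (1.8371,-1.0607,2.1213)
J_ω[:, 1] = z_1
entry J[4][1] = -0.8660

-0.866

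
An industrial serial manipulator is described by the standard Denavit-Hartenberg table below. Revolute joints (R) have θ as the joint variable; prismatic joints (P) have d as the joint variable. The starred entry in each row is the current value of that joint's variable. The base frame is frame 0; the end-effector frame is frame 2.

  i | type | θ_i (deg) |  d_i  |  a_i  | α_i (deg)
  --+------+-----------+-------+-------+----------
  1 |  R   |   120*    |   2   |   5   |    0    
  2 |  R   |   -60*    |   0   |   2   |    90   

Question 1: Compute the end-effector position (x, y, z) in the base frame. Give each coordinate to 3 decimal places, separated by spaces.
-1.500 6.062 2.000

after link 1: o_1 = (-2.5000, 4.3301, 2.0000)
after link 2: o_2 = (-1.5000, 6.0622, 2.0000)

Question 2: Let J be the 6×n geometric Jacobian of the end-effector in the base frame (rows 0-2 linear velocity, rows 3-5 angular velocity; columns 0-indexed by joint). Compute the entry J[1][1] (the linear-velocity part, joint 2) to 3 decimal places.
1.000

axis z_1 = (0.0000,0.0000,1.0000); lever o_n−o_1 = (1.0000,1.7321,0.0000)
cross product → J_v[:, 1] = (-1.7321,1.0000,0.0000)
J_ω[:, 1] = z_1
entry J[1][1] = 1.0000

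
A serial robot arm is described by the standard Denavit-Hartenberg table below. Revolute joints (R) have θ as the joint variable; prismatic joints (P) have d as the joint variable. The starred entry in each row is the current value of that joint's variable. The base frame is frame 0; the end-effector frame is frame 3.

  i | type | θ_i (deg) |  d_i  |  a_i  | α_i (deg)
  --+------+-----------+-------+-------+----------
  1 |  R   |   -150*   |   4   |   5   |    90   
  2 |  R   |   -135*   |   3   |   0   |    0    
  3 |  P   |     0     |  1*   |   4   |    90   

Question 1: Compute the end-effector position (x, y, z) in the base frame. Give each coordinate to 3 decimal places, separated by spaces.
after link 1: o_1 = (-4.3301, -2.5000, 4.0000)
after link 2: o_2 = (-5.8301, 0.0981, 4.0000)
after link 3: o_3 = (-3.8806, 2.3783, 1.1716)

-3.881 2.378 1.172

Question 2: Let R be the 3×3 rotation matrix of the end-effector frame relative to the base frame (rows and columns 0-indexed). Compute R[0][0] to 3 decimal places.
0.612

End-effector x-axis (col 0 of R) = (0.6124,0.3536,-0.7071)
R[0][0] = 0.6124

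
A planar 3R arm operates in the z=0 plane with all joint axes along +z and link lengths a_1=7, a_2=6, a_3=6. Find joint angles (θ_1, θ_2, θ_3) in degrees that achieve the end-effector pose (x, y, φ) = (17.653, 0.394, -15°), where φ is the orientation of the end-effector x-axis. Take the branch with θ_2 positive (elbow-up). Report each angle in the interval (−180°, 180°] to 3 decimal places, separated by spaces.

-11.354 45.007 -48.653

wrist centre = target − a_3·(cos φ, sin φ) = (11.8574, 1.9469)
cos θ_2 = (144.3895−7²−6²)/(2·7·6) = 0.7070; θ_2 = 45.0072° (elbow-up)
β = atan2(1.9469,11.8574) = 9.3244°; ψ = atan2(4.2432,11.2421) = 20.6783°
θ_1 = β − ψ = -11.3539°
θ_3 = φ − θ_1 − θ_2 = -48.6533° (wrapped to (-180°,180°])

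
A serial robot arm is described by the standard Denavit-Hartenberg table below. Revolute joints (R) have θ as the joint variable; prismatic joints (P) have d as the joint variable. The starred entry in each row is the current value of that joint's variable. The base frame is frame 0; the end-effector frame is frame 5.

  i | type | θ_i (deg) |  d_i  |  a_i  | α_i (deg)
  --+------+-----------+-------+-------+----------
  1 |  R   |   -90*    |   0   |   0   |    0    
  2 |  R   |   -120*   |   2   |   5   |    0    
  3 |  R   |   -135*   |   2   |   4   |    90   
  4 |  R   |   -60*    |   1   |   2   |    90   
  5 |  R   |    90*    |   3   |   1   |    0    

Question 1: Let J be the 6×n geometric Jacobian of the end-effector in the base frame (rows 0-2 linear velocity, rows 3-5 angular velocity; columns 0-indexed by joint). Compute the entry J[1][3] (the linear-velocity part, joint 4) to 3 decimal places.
0.837

axis z_3 = (0.2588,-0.9659,0.0000); lever o_n−o_3 = (-1.0260,-2.3455,-3.2321)
cross product → J_v[:, 3] = (3.1219,0.8365,-1.5981)
J_ω[:, 3] = z_3
entry J[1][3] = 0.8365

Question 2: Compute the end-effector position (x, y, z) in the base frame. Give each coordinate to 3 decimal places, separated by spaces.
-1.492 1.190 0.768

after link 1: o_1 = (0.0000, 0.0000, 0.0000)
after link 2: o_2 = (-4.3301, 2.5000, 2.0000)
after link 3: o_3 = (-0.4664, 3.5353, 4.0000)
after link 4: o_4 = (0.7583, 2.8282, 2.2679)
after link 5: o_5 = (-1.4924, 1.1898, 0.7679)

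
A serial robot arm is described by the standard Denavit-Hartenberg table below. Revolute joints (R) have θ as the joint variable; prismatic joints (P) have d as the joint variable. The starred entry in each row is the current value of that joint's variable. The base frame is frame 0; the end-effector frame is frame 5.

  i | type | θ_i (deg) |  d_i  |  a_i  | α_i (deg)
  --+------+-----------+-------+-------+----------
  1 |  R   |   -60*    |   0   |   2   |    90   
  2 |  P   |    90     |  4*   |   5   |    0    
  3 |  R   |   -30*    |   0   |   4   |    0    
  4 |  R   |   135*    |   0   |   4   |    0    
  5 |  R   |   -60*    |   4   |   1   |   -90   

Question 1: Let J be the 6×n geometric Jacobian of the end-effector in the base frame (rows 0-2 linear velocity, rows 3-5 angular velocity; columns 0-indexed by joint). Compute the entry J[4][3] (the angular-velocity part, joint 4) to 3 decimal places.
axis z_3 = (-0.8660,-0.5000,0.0000); lever o_n−o_3 = (-5.7495,1.9584,-0.3282)
cross product → J_v[:, 3] = (0.1641,-0.2842,-4.5708)
J_ω[:, 3] = z_3
entry J[4][3] = -0.5000

-0.500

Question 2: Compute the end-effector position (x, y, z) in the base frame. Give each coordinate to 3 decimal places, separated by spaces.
after link 1: o_1 = (1.0000, -1.7321, 0.0000)
after link 2: o_2 = (-2.4641, -3.7321, 5.0000)
after link 3: o_3 = (-1.4641, -5.4641, 8.4641)
after link 4: o_4 = (-3.3960, -2.1180, 7.4288)
after link 5: o_5 = (-7.2136, -3.5057, 8.1359)

-7.214 -3.506 8.136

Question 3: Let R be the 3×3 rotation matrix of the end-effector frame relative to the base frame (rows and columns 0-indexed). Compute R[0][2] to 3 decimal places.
End-effector z-axis (col 2 of R) = (-0.3536,0.6124,-0.7071)
R[0][2] = -0.3536

-0.354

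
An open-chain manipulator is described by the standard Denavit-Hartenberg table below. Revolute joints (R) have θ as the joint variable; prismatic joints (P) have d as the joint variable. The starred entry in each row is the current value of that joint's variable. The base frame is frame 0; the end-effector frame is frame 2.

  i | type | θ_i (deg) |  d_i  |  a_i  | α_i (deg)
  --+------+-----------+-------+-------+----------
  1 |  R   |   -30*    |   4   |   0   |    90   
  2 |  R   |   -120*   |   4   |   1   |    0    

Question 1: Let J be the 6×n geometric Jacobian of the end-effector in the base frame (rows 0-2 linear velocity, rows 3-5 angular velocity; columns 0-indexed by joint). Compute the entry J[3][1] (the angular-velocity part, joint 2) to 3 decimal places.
-0.500

axis z_1 = (-0.5000,-0.8660,0.0000); lever o_n−o_1 = (-2.4330,-3.2141,-0.8660)
cross product → J_v[:, 1] = (0.7500,-0.4330,-0.5000)
J_ω[:, 1] = z_1
entry J[3][1] = -0.5000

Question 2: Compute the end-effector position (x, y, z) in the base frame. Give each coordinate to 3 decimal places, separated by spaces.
after link 1: o_1 = (0.0000, 0.0000, 4.0000)
after link 2: o_2 = (-2.4330, -3.2141, 3.1340)

-2.433 -3.214 3.134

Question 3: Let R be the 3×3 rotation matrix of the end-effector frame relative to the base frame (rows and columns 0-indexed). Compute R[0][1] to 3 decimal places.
End-effector y-axis (col 1 of R) = (0.7500,-0.4330,-0.5000)
R[0][1] = 0.7500

0.750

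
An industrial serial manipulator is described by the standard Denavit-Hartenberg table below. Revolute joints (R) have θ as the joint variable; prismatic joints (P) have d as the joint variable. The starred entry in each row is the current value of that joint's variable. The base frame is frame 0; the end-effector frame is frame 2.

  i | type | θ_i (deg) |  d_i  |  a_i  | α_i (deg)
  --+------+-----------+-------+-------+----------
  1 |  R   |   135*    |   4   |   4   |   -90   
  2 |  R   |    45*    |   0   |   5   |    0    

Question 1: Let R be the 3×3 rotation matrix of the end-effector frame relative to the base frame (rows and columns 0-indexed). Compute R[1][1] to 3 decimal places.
-0.500

End-effector y-axis (col 1 of R) = (0.5000,-0.5000,-0.7071)
R[1][1] = -0.5000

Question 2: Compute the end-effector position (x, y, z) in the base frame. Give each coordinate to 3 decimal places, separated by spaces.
after link 1: o_1 = (-2.8284, 2.8284, 4.0000)
after link 2: o_2 = (-5.3284, 5.3284, 0.4645)

-5.328 5.328 0.464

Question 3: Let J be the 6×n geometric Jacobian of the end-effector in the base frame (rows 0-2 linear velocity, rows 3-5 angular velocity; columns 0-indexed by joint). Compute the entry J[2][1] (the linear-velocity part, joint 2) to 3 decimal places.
-3.536

axis z_1 = (-0.7071,-0.7071,0.0000); lever o_n−o_1 = (-2.5000,2.5000,-3.5355)
cross product → J_v[:, 1] = (2.5000,-2.5000,-3.5355)
J_ω[:, 1] = z_1
entry J[2][1] = -3.5355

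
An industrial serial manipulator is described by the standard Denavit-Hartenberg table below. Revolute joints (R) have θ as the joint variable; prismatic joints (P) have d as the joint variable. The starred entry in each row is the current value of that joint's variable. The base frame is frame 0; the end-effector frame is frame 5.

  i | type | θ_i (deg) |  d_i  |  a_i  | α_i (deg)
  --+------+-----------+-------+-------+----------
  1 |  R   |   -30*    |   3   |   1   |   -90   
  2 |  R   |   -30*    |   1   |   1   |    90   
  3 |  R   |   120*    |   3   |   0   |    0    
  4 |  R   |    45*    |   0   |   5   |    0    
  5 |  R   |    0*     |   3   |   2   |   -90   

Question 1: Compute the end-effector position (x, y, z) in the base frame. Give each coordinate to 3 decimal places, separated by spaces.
-4.647 5.930 5.315

after link 1: o_1 = (0.8660, -0.5000, 3.0000)
after link 2: o_2 = (2.1160, -0.0670, 3.5000)
after link 3: o_3 = (0.8170, 0.6830, 6.0981)
after link 4: o_4 = (-2.1582, 3.8950, 3.6833)
after link 5: o_5 = (-4.6473, 5.9298, 5.3154)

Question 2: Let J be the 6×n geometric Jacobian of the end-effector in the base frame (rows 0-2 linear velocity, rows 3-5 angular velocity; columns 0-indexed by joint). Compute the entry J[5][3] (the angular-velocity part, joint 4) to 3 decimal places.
0.866

axis z_3 = (-0.4330,0.2500,0.8660); lever o_n−o_3 = (-5.4643,5.2468,-0.7827)
cross product → J_v[:, 3] = (-4.7395,-5.0711,-0.9059)
J_ω[:, 3] = z_3
entry J[5][3] = 0.8660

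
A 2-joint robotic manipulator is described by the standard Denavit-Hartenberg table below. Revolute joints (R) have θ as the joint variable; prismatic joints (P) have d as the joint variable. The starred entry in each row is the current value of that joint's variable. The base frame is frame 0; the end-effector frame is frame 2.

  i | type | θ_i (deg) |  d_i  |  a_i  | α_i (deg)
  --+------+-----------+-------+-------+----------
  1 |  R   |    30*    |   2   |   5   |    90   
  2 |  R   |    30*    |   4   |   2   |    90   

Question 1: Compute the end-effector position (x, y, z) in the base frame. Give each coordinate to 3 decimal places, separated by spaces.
after link 1: o_1 = (4.3301, 2.5000, 2.0000)
after link 2: o_2 = (7.8301, -0.0981, 3.0000)

7.830 -0.098 3.000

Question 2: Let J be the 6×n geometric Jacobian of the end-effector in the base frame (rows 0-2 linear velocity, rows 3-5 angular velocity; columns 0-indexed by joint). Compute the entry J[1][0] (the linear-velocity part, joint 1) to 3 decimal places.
axis z_0 = ẑ; lever o_n−o_0 = (7.8301,-0.0981,3.0000)
cross product → J_v[:, 0] = (0.0981,7.8301,-0.0000)
J_ω[:, 0] = z_0
entry J[1][0] = 7.8301

7.830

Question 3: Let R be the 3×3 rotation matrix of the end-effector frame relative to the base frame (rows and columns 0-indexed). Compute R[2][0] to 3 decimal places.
0.500

End-effector x-axis (col 0 of R) = (0.7500,0.4330,0.5000)
R[2][0] = 0.5000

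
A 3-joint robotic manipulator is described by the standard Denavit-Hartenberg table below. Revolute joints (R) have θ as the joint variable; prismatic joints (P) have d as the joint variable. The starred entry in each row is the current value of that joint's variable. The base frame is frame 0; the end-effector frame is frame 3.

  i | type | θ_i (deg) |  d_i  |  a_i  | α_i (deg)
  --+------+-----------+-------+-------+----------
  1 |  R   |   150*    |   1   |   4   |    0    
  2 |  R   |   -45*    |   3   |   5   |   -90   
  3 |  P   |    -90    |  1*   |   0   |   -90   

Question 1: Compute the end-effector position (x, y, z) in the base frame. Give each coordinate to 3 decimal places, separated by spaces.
after link 1: o_1 = (-3.4641, 2.0000, 1.0000)
after link 2: o_2 = (-4.7582, 6.8296, 4.0000)
after link 3: o_3 = (-5.7241, 6.5708, 4.0000)

-5.724 6.571 4.000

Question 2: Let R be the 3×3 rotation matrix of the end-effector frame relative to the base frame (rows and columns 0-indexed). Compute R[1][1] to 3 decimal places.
0.259

End-effector y-axis (col 1 of R) = (0.9659,0.2588,-0.0000)
R[1][1] = 0.2588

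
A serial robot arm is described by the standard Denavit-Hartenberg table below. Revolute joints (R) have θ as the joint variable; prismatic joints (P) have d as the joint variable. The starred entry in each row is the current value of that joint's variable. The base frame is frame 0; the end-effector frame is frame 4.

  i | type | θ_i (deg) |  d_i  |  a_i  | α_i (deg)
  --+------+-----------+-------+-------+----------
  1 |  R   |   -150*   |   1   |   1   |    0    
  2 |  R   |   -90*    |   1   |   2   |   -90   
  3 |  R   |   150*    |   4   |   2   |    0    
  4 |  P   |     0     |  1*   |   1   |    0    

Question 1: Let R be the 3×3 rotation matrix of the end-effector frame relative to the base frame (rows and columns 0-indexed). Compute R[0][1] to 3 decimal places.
End-effector y-axis (col 1 of R) = (0.2500,-0.4330,0.8660)
R[0][1] = 0.2500

0.250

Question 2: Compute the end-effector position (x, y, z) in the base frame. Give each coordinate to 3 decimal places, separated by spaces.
-4.897 -3.518 0.500

after link 1: o_1 = (-0.8660, -0.5000, 1.0000)
after link 2: o_2 = (-1.8660, 1.2321, 2.0000)
after link 3: o_3 = (-4.4641, -2.2679, 1.0000)
after link 4: o_4 = (-4.8971, -3.5179, 0.5000)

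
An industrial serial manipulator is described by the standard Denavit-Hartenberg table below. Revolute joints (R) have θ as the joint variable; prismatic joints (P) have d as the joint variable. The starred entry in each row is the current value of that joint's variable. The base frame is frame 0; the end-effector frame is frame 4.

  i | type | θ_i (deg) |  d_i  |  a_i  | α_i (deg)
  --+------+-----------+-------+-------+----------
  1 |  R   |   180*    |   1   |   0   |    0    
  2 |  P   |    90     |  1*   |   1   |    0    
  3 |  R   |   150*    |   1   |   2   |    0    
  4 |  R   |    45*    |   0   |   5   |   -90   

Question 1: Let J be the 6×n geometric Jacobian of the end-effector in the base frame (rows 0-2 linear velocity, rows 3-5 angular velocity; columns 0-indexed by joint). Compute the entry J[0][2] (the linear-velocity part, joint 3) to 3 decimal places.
axis z_2 = (0.0000,0.0000,1.0000); lever o_n−o_2 = (-0.2941,6.5617,1.0000)
cross product → J_v[:, 2] = (-6.5617,-0.2941,0.0000)
J_ω[:, 2] = z_2
entry J[0][2] = -6.5617

-6.562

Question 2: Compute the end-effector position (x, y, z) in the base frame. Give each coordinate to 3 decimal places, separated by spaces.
-0.294 5.562 3.000

after link 1: o_1 = (0.0000, 0.0000, 1.0000)
after link 2: o_2 = (-0.0000, -1.0000, 2.0000)
after link 3: o_3 = (1.0000, 0.7321, 3.0000)
after link 4: o_4 = (-0.2941, 5.5617, 3.0000)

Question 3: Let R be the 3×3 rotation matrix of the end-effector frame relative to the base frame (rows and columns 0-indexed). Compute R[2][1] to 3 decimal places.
-1.000

End-effector y-axis (col 1 of R) = (-0.0000,-0.0000,-1.0000)
R[2][1] = -1.0000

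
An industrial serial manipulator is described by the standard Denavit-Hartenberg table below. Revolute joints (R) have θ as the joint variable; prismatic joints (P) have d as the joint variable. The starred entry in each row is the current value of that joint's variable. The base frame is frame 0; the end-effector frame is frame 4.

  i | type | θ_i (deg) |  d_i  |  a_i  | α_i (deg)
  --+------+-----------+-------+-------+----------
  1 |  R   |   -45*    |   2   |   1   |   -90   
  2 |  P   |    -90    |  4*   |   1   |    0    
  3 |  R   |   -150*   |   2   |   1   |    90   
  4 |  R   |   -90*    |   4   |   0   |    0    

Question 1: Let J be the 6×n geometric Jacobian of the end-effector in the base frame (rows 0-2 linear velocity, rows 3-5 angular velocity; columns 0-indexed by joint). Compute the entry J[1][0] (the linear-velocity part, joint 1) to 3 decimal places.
axis z_0 = ẑ; lever o_n−o_0 = (7.0457,1.4396,0.1340)
cross product → J_v[:, 0] = (-1.4396,7.0457,0.0000)
J_ω[:, 0] = z_0
entry J[1][0] = 7.0457

7.046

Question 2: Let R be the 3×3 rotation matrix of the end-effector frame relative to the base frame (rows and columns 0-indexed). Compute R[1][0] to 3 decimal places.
-0.707

End-effector x-axis (col 0 of R) = (-0.7071,-0.7071,-0.0000)
R[1][0] = -0.7071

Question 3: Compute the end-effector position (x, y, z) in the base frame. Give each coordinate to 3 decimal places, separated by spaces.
7.046 1.440 0.134

after link 1: o_1 = (0.7071, -0.7071, 2.0000)
after link 2: o_2 = (3.5355, 2.1213, 3.0000)
after link 3: o_3 = (4.5962, 3.8891, 2.1340)
after link 4: o_4 = (7.0457, 1.4396, 0.1340)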